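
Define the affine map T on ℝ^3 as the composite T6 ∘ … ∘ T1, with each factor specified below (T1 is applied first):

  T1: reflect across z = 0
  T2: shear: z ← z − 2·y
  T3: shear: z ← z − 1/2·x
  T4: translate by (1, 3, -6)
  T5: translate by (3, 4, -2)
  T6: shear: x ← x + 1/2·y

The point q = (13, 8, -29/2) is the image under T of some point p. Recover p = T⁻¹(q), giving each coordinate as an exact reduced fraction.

T1 = [1 0 0 0; 0 1 0 0; 0 0 -1 0; 0 0 0 1]
T2·T1 = [1 0 0 0; 0 1 0 0; 0 -2 -1 0; 0 0 0 1]
T3·…·T1 = [1 0 0 0; 0 1 0 0; -1/2 -2 -1 0; 0 0 0 1]
T4·…·T1 = [1 0 0 1; 0 1 0 3; -1/2 -2 -1 -6; 0 0 0 1]
T5·…·T1 = [1 0 0 4; 0 1 0 7; -1/2 -2 -1 -8; 0 0 0 1]
T6·…·T1 = [1 1/2 0 15/2; 0 1 0 7; -1/2 -2 -1 -8; 0 0 0 1]
det M = -1; M⁻¹ = [1 -1/2 0 -4; 0 1 0 -7; -1/2 -7/4 -1 8; 0 0 0 1]
M⁻¹ · (13, 8, -29/2)ᵀ = (5, 1, 2)ᵀ

p = (5, 1, 2)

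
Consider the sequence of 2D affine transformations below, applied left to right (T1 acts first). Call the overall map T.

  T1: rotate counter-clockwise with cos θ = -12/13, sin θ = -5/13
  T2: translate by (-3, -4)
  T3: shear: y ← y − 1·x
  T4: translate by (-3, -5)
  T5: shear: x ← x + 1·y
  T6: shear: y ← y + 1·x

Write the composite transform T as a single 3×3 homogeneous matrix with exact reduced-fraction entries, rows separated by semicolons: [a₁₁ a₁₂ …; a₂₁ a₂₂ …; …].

T = [-5/13 -12/13 -12; 2/13 -29/13 -18; 0 0 1]

T1 = [-12/13 5/13 0; -5/13 -12/13 0; 0 0 1]
T2·T1 = [-12/13 5/13 -3; -5/13 -12/13 -4; 0 0 1]
T3·…·T1 = [-12/13 5/13 -3; 7/13 -17/13 -1; 0 0 1]
T4·…·T1 = [-12/13 5/13 -6; 7/13 -17/13 -6; 0 0 1]
T5·…·T1 = [-5/13 -12/13 -12; 7/13 -17/13 -6; 0 0 1]
T6·…·T1 = [-5/13 -12/13 -12; 2/13 -29/13 -18; 0 0 1]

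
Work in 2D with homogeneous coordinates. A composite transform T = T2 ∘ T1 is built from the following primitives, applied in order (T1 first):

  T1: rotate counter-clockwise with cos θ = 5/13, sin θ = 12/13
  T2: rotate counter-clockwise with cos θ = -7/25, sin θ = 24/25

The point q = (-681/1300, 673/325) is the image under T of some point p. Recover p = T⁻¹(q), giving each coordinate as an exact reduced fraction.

p = (3/4, -2)

T1 = [5/13 -12/13 0; 12/13 5/13 0; 0 0 1]
T2·T1 = [-323/325 -36/325 0; 36/325 -323/325 0; 0 0 1]
det M = 1; M⁻¹ = [-323/325 36/325 0; -36/325 -323/325 0; 0 0 1]
M⁻¹ · (-681/1300, 673/325)ᵀ = (3/4, -2)ᵀ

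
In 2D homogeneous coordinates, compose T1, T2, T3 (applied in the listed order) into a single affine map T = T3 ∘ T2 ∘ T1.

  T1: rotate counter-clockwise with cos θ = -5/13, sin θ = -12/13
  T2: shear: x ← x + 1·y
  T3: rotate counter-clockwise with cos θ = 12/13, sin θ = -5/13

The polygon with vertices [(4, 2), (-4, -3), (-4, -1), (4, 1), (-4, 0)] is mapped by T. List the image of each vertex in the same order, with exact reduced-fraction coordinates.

image vertices: (-938/169, -426/169), (879/169, 521/169), (997/169, 331/169), (-997/169, -331/169), (1056/169, 236/169)

T1 rotate counter-clockwise with cos θ = -5/13, sin θ = -12/13: (4, 2) → (4/13, -58/13); (-4, -3) → (-16/13, 63/13); (-4, -1) → (8/13, 53/13); (4, 1) → (-8/13, -53/13); (-4, 0) → (20/13, 48/13)
T2 shear: x ← x + 1·y: (4/13, -58/13) → (-54/13, -58/13); (-16/13, 63/13) → (47/13, 63/13); (8/13, 53/13) → (61/13, 53/13); (-8/13, -53/13) → (-61/13, -53/13); (20/13, 48/13) → (68/13, 48/13)
T3 rotate counter-clockwise with cos θ = 12/13, sin θ = -5/13: (-54/13, -58/13) → (-938/169, -426/169); (47/13, 63/13) → (879/169, 521/169); (61/13, 53/13) → (997/169, 331/169); (-61/13, -53/13) → (-997/169, -331/169); (68/13, 48/13) → (1056/169, 236/169)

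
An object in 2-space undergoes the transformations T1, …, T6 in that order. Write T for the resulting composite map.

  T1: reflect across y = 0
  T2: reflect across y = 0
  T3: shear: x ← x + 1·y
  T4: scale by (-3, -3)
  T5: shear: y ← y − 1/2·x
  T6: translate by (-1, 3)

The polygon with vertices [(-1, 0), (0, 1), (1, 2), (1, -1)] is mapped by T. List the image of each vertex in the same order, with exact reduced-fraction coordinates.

T1 reflect across y = 0: (-1, 0) → (-1, 0); (0, 1) → (0, -1); (1, 2) → (1, -2); (1, -1) → (1, 1)
T2 reflect across y = 0: (-1, 0) → (-1, 0); (0, -1) → (0, 1); (1, -2) → (1, 2); (1, 1) → (1, -1)
T3 shear: x ← x + 1·y: (-1, 0) → (-1, 0); (0, 1) → (1, 1); (1, 2) → (3, 2); (1, -1) → (0, -1)
T4 scale by (-3, -3): (-1, 0) → (3, 0); (1, 1) → (-3, -3); (3, 2) → (-9, -6); (0, -1) → (0, 3)
T5 shear: y ← y − 1/2·x: (3, 0) → (3, -3/2); (-3, -3) → (-3, -3/2); (-9, -6) → (-9, -3/2); (0, 3) → (0, 3)
T6 translate by (-1, 3): (3, -3/2) → (2, 3/2); (-3, -3/2) → (-4, 3/2); (-9, -3/2) → (-10, 3/2); (0, 3) → (-1, 6)

image vertices: (2, 3/2), (-4, 3/2), (-10, 3/2), (-1, 6)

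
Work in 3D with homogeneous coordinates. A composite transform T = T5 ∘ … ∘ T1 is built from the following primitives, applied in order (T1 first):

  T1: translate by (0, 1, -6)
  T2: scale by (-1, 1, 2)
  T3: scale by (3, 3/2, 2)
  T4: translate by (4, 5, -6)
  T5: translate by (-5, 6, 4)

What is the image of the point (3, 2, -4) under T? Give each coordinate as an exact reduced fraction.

T1 translate by (0, 1, -6): (3, 2, -4) → (3, 3, -10)
T2 scale by (-1, 1, 2): (3, 3, -10) → (-3, 3, -20)
T3 scale by (3, 3/2, 2): (-3, 3, -20) → (-9, 9/2, -40)
T4 translate by (4, 5, -6): (-9, 9/2, -40) → (-5, 19/2, -46)
T5 translate by (-5, 6, 4): (-5, 19/2, -46) → (-10, 31/2, -42)

T(p) = (-10, 31/2, -42)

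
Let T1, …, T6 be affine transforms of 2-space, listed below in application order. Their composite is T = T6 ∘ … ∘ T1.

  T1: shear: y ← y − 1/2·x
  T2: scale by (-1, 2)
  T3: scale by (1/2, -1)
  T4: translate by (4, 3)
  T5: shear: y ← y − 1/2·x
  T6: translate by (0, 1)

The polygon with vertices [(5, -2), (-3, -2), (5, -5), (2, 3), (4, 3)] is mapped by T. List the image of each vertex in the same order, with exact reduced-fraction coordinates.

T1 shear: y ← y − 1/2·x: (5, -2) → (5, -9/2); (-3, -2) → (-3, -1/2); (5, -5) → (5, -15/2); (2, 3) → (2, 2); (4, 3) → (4, 1)
T2 scale by (-1, 2): (5, -9/2) → (-5, -9); (-3, -1/2) → (3, -1); (5, -15/2) → (-5, -15); (2, 2) → (-2, 4); (4, 1) → (-4, 2)
T3 scale by (1/2, -1): (-5, -9) → (-5/2, 9); (3, -1) → (3/2, 1); (-5, -15) → (-5/2, 15); (-2, 4) → (-1, -4); (-4, 2) → (-2, -2)
T4 translate by (4, 3): (-5/2, 9) → (3/2, 12); (3/2, 1) → (11/2, 4); (-5/2, 15) → (3/2, 18); (-1, -4) → (3, -1); (-2, -2) → (2, 1)
T5 shear: y ← y − 1/2·x: (3/2, 12) → (3/2, 45/4); (11/2, 4) → (11/2, 5/4); (3/2, 18) → (3/2, 69/4); (3, -1) → (3, -5/2); (2, 1) → (2, 0)
T6 translate by (0, 1): (3/2, 45/4) → (3/2, 49/4); (11/2, 5/4) → (11/2, 9/4); (3/2, 69/4) → (3/2, 73/4); (3, -5/2) → (3, -3/2); (2, 0) → (2, 1)

image vertices: (3/2, 49/4), (11/2, 9/4), (3/2, 73/4), (3, -3/2), (2, 1)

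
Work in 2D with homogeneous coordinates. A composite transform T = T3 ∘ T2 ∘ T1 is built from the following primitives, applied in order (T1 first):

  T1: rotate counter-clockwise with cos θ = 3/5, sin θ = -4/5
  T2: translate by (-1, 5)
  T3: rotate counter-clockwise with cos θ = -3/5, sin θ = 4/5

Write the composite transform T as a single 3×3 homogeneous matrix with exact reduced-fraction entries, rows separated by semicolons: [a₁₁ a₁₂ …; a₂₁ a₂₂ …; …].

T1 = [3/5 4/5 0; -4/5 3/5 0; 0 0 1]
T2·T1 = [3/5 4/5 -1; -4/5 3/5 5; 0 0 1]
T3·…·T1 = [7/25 -24/25 -17/5; 24/25 7/25 -19/5; 0 0 1]

T = [7/25 -24/25 -17/5; 24/25 7/25 -19/5; 0 0 1]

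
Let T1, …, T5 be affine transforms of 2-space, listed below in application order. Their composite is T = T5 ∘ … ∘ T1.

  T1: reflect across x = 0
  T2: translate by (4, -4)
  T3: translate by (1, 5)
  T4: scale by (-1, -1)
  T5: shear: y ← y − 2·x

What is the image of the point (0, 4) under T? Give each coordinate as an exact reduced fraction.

T(p) = (-5, 5)

T1 reflect across x = 0: (0, 4) → (0, 4)
T2 translate by (4, -4): (0, 4) → (4, 0)
T3 translate by (1, 5): (4, 0) → (5, 5)
T4 scale by (-1, -1): (5, 5) → (-5, -5)
T5 shear: y ← y − 2·x: (-5, -5) → (-5, 5)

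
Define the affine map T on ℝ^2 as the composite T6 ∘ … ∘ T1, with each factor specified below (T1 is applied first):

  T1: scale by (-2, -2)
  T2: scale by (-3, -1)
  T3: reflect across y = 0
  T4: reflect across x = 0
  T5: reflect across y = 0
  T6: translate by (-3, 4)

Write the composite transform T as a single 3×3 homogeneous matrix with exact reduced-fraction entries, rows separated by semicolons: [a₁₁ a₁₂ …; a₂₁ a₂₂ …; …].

T = [-6 0 -3; 0 2 4; 0 0 1]

T1 = [-2 0 0; 0 -2 0; 0 0 1]
T2·T1 = [6 0 0; 0 2 0; 0 0 1]
T3·…·T1 = [6 0 0; 0 -2 0; 0 0 1]
T4·…·T1 = [-6 0 0; 0 -2 0; 0 0 1]
T5·…·T1 = [-6 0 0; 0 2 0; 0 0 1]
T6·…·T1 = [-6 0 -3; 0 2 4; 0 0 1]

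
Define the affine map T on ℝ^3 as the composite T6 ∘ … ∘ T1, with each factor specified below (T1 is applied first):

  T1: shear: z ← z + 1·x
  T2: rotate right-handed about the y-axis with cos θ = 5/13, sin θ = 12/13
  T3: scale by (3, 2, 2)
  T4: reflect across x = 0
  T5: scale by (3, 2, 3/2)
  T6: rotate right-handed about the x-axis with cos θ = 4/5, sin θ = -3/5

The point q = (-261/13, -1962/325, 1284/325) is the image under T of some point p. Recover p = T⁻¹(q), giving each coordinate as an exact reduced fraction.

T1 = [1 0 0 0; 0 1 0 0; 1 0 1 0; 0 0 0 1]
T2·T1 = [17/13 0 12/13 0; 0 1 0 0; -7/13 0 5/13 0; 0 0 0 1]
T3·…·T1 = [51/13 0 36/13 0; 0 2 0 0; -14/13 0 10/13 0; 0 0 0 1]
T4·…·T1 = [-51/13 0 -36/13 0; 0 2 0 0; -14/13 0 10/13 0; 0 0 0 1]
T5·…·T1 = [-153/13 0 -108/13 0; 0 4 0 0; -21/13 0 15/13 0; 0 0 0 1]
T6·…·T1 = [-153/13 0 -108/13 0; -63/65 16/5 9/13 0; -84/65 -12/5 12/13 0; 0 0 0 1]
det M = -108; M⁻¹ = [-5/117 -12/65 -16/65 0; 0 1/5 -3/20 0; -7/117 17/65 68/195 0; 0 0 0 1]
M⁻¹ · (-261/13, -1962/325, 1284/325)ᵀ = (1, -9/5, 1)ᵀ

p = (1, -9/5, 1)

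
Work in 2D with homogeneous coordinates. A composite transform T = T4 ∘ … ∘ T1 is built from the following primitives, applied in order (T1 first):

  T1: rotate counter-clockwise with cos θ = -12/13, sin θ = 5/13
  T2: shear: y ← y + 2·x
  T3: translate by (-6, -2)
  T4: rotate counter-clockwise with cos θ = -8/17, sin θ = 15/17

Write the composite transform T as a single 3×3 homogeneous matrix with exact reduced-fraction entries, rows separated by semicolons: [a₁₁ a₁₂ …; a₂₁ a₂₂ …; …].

T1 = [-12/13 -5/13 0; 5/13 -12/13 0; 0 0 1]
T2·T1 = [-12/13 -5/13 0; -19/13 -22/13 0; 0 0 1]
T3·…·T1 = [-12/13 -5/13 -6; -19/13 -22/13 -2; 0 0 1]
T4·…·T1 = [381/221 370/221 78/17; -28/221 101/221 -74/17; 0 0 1]

T = [381/221 370/221 78/17; -28/221 101/221 -74/17; 0 0 1]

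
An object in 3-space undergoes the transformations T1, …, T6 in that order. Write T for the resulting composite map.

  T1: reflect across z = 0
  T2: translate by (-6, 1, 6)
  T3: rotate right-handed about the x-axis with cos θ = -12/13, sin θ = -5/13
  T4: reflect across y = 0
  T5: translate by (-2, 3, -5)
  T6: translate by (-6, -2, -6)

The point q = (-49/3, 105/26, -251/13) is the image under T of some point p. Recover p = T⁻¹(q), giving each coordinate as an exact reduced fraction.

T1 = [1 0 0 0; 0 1 0 0; 0 0 -1 0; 0 0 0 1]
T2·T1 = [1 0 0 -6; 0 1 0 1; 0 0 -1 6; 0 0 0 1]
T3·…·T1 = [1 0 0 -6; 0 -12/13 -5/13 18/13; 0 -5/13 12/13 -77/13; 0 0 0 1]
T4·…·T1 = [1 0 0 -6; 0 12/13 5/13 -18/13; 0 -5/13 12/13 -77/13; 0 0 0 1]
T5·…·T1 = [1 0 0 -8; 0 12/13 5/13 21/13; 0 -5/13 12/13 -142/13; 0 0 0 1]
T6·…·T1 = [1 0 0 -14; 0 12/13 5/13 -5/13; 0 -5/13 12/13 -220/13; 0 0 0 1]
det M = 1; M⁻¹ = [1 0 0 14; 0 12/13 -5/13 -80/13; 0 5/13 12/13 205/13; 0 0 0 1]
M⁻¹ · (-49/3, 105/26, -251/13)ᵀ = (-7/3, 5, -1/2)ᵀ

p = (-7/3, 5, -1/2)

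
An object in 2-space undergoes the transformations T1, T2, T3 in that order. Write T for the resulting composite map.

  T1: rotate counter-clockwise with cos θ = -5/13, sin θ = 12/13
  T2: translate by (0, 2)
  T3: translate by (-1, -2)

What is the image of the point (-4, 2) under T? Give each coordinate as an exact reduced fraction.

T(p) = (-17/13, -58/13)

T1 rotate counter-clockwise with cos θ = -5/13, sin θ = 12/13: (-4, 2) → (-4/13, -58/13)
T2 translate by (0, 2): (-4/13, -58/13) → (-4/13, -32/13)
T3 translate by (-1, -2): (-4/13, -32/13) → (-17/13, -58/13)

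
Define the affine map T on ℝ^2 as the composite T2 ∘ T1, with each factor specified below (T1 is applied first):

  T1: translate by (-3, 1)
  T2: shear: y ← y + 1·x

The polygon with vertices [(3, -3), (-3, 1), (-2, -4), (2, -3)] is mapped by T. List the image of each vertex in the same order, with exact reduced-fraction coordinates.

image vertices: (0, -2), (-6, -4), (-5, -8), (-1, -3)

T1 translate by (-3, 1): (3, -3) → (0, -2); (-3, 1) → (-6, 2); (-2, -4) → (-5, -3); (2, -3) → (-1, -2)
T2 shear: y ← y + 1·x: (0, -2) → (0, -2); (-6, 2) → (-6, -4); (-5, -3) → (-5, -8); (-1, -2) → (-1, -3)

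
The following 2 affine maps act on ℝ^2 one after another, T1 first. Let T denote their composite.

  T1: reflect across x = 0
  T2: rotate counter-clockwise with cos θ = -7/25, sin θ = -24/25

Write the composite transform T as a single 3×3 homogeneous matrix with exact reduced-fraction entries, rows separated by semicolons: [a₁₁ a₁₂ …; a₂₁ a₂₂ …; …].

T = [7/25 24/25 0; 24/25 -7/25 0; 0 0 1]

T1 = [-1 0 0; 0 1 0; 0 0 1]
T2·T1 = [7/25 24/25 0; 24/25 -7/25 0; 0 0 1]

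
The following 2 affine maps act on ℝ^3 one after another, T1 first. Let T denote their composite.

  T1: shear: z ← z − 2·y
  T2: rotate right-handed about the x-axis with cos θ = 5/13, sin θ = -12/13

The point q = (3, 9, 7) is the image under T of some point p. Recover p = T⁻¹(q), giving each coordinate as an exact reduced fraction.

p = (3, -3, 5)

T1 = [1 0 0 0; 0 1 0 0; 0 -2 1 0; 0 0 0 1]
T2·T1 = [1 0 0 0; 0 -19/13 12/13 0; 0 -22/13 5/13 0; 0 0 0 1]
det M = 1; M⁻¹ = [1 0 0 0; 0 5/13 -12/13 0; 0 22/13 -19/13 0; 0 0 0 1]
M⁻¹ · (3, 9, 7)ᵀ = (3, -3, 5)ᵀ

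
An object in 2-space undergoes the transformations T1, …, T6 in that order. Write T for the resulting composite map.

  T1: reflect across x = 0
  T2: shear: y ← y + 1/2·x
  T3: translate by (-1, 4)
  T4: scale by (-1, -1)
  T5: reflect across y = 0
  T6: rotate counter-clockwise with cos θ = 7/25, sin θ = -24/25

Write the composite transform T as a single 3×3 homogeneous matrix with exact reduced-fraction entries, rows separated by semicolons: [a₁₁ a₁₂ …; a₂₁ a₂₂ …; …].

T = [-1/5 24/25 103/25; -11/10 7/25 4/25; 0 0 1]

T1 = [-1 0 0; 0 1 0; 0 0 1]
T2·T1 = [-1 0 0; -1/2 1 0; 0 0 1]
T3·…·T1 = [-1 0 -1; -1/2 1 4; 0 0 1]
T4·…·T1 = [1 0 1; 1/2 -1 -4; 0 0 1]
T5·…·T1 = [1 0 1; -1/2 1 4; 0 0 1]
T6·…·T1 = [-1/5 24/25 103/25; -11/10 7/25 4/25; 0 0 1]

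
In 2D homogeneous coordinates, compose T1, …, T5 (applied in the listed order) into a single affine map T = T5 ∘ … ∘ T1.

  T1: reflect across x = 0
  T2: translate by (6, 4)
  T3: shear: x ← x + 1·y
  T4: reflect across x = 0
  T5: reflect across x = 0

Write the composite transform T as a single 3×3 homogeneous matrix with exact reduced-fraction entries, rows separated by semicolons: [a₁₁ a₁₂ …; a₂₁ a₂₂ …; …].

T = [-1 1 10; 0 1 4; 0 0 1]

T1 = [-1 0 0; 0 1 0; 0 0 1]
T2·T1 = [-1 0 6; 0 1 4; 0 0 1]
T3·…·T1 = [-1 1 10; 0 1 4; 0 0 1]
T4·…·T1 = [1 -1 -10; 0 1 4; 0 0 1]
T5·…·T1 = [-1 1 10; 0 1 4; 0 0 1]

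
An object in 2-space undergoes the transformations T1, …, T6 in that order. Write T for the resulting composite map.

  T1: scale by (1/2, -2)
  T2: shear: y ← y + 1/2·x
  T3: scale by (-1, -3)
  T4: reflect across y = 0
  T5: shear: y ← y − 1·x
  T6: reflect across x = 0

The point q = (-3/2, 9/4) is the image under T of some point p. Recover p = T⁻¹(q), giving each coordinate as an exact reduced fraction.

T1 = [1/2 0 0; 0 -2 0; 0 0 1]
T2·T1 = [1/2 0 0; 1/4 -2 0; 0 0 1]
T3·…·T1 = [-1/2 0 0; -3/4 6 0; 0 0 1]
T4·…·T1 = [-1/2 0 0; 3/4 -6 0; 0 0 1]
T5·…·T1 = [-1/2 0 0; 5/4 -6 0; 0 0 1]
T6·…·T1 = [1/2 0 0; 5/4 -6 0; 0 0 1]
det M = -3; M⁻¹ = [2 0 0; 5/12 -1/6 0; 0 0 1]
M⁻¹ · (-3/2, 9/4)ᵀ = (-3, -1)ᵀ

p = (-3, -1)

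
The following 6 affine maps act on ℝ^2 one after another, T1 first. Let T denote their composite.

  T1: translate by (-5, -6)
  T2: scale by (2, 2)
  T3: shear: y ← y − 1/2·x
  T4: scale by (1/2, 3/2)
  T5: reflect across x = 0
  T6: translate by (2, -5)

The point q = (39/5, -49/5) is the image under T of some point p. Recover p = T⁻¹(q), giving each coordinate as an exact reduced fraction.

p = (-4/5, 3/2)

T1 = [1 0 -5; 0 1 -6; 0 0 1]
T2·T1 = [2 0 -10; 0 2 -12; 0 0 1]
T3·…·T1 = [2 0 -10; -1 2 -7; 0 0 1]
T4·…·T1 = [1 0 -5; -3/2 3 -21/2; 0 0 1]
T5·…·T1 = [-1 0 5; -3/2 3 -21/2; 0 0 1]
T6·…·T1 = [-1 0 7; -3/2 3 -31/2; 0 0 1]
det M = -3; M⁻¹ = [-1 0 7; -1/2 1/3 26/3; 0 0 1]
M⁻¹ · (39/5, -49/5)ᵀ = (-4/5, 3/2)ᵀ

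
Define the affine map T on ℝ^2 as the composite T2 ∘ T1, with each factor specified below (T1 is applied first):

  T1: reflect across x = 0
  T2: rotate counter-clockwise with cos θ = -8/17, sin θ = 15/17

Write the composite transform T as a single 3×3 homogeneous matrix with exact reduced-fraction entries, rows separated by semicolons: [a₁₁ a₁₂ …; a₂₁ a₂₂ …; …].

T = [8/17 -15/17 0; -15/17 -8/17 0; 0 0 1]

T1 = [-1 0 0; 0 1 0; 0 0 1]
T2·T1 = [8/17 -15/17 0; -15/17 -8/17 0; 0 0 1]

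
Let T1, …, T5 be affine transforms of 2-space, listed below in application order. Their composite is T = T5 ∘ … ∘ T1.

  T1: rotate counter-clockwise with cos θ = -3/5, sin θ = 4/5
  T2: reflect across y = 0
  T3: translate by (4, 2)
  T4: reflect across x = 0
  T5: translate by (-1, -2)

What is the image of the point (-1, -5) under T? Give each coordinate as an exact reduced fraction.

T(p) = (-48/5, -11/5)

T1 rotate counter-clockwise with cos θ = -3/5, sin θ = 4/5: (-1, -5) → (23/5, 11/5)
T2 reflect across y = 0: (23/5, 11/5) → (23/5, -11/5)
T3 translate by (4, 2): (23/5, -11/5) → (43/5, -1/5)
T4 reflect across x = 0: (43/5, -1/5) → (-43/5, -1/5)
T5 translate by (-1, -2): (-43/5, -1/5) → (-48/5, -11/5)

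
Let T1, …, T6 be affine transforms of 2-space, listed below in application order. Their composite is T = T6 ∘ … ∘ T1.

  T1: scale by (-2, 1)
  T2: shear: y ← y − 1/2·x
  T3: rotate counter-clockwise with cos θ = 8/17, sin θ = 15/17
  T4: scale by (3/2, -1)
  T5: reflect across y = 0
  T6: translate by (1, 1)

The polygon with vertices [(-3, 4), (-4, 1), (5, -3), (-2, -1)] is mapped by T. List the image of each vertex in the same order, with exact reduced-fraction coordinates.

image vertices: (133/34, 115/17), (361/34, 113/17), (-148/17, -117/17), (265/34, 53/17)

T1 scale by (-2, 1): (-3, 4) → (6, 4); (-4, 1) → (8, 1); (5, -3) → (-10, -3); (-2, -1) → (4, -1)
T2 shear: y ← y − 1/2·x: (6, 4) → (6, 1); (8, 1) → (8, -3); (-10, -3) → (-10, 2); (4, -1) → (4, -3)
T3 rotate counter-clockwise with cos θ = 8/17, sin θ = 15/17: (6, 1) → (33/17, 98/17); (8, -3) → (109/17, 96/17); (-10, 2) → (-110/17, -134/17); (4, -3) → (77/17, 36/17)
T4 scale by (3/2, -1): (33/17, 98/17) → (99/34, -98/17); (109/17, 96/17) → (327/34, -96/17); (-110/17, -134/17) → (-165/17, 134/17); (77/17, 36/17) → (231/34, -36/17)
T5 reflect across y = 0: (99/34, -98/17) → (99/34, 98/17); (327/34, -96/17) → (327/34, 96/17); (-165/17, 134/17) → (-165/17, -134/17); (231/34, -36/17) → (231/34, 36/17)
T6 translate by (1, 1): (99/34, 98/17) → (133/34, 115/17); (327/34, 96/17) → (361/34, 113/17); (-165/17, -134/17) → (-148/17, -117/17); (231/34, 36/17) → (265/34, 53/17)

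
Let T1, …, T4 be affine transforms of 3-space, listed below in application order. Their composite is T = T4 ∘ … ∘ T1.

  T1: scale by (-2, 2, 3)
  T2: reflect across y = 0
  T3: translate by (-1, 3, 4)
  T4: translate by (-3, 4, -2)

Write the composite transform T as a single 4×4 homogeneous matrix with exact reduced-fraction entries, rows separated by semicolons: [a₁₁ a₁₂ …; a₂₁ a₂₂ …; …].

T1 = [-2 0 0 0; 0 2 0 0; 0 0 3 0; 0 0 0 1]
T2·T1 = [-2 0 0 0; 0 -2 0 0; 0 0 3 0; 0 0 0 1]
T3·…·T1 = [-2 0 0 -1; 0 -2 0 3; 0 0 3 4; 0 0 0 1]
T4·…·T1 = [-2 0 0 -4; 0 -2 0 7; 0 0 3 2; 0 0 0 1]

T = [-2 0 0 -4; 0 -2 0 7; 0 0 3 2; 0 0 0 1]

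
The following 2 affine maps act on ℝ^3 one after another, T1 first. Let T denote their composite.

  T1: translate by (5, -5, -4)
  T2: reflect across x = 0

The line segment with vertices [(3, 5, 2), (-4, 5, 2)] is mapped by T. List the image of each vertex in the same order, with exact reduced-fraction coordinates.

image vertices: (-8, 0, -2), (-1, 0, -2)

T1 translate by (5, -5, -4): (3, 5, 2) → (8, 0, -2); (-4, 5, 2) → (1, 0, -2)
T2 reflect across x = 0: (8, 0, -2) → (-8, 0, -2); (1, 0, -2) → (-1, 0, -2)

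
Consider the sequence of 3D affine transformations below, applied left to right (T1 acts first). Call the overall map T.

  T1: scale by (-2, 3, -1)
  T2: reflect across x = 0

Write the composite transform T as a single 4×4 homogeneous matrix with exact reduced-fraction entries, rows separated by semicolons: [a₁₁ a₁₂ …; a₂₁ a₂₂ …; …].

T = [2 0 0 0; 0 3 0 0; 0 0 -1 0; 0 0 0 1]

T1 = [-2 0 0 0; 0 3 0 0; 0 0 -1 0; 0 0 0 1]
T2·T1 = [2 0 0 0; 0 3 0 0; 0 0 -1 0; 0 0 0 1]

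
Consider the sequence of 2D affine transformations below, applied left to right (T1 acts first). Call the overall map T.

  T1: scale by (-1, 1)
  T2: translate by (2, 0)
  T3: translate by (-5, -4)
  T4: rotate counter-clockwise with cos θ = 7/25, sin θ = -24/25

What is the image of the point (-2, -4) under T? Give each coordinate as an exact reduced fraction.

T1 scale by (-1, 1): (-2, -4) → (2, -4)
T2 translate by (2, 0): (2, -4) → (4, -4)
T3 translate by (-5, -4): (4, -4) → (-1, -8)
T4 rotate counter-clockwise with cos θ = 7/25, sin θ = -24/25: (-1, -8) → (-199/25, -32/25)

T(p) = (-199/25, -32/25)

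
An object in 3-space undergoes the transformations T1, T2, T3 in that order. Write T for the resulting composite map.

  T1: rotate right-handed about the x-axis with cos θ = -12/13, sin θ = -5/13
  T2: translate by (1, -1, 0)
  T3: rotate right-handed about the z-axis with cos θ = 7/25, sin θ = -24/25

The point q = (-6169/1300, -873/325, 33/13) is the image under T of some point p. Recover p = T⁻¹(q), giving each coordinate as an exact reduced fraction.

p = (1/4, 3, -4)

T1 = [1 0 0 0; 0 -12/13 5/13 0; 0 -5/13 -12/13 0; 0 0 0 1]
T2·T1 = [1 0 0 1; 0 -12/13 5/13 -1; 0 -5/13 -12/13 0; 0 0 0 1]
T3·…·T1 = [7/25 -288/325 24/65 -17/25; -24/25 -84/325 7/65 -31/25; 0 -5/13 -12/13 0; 0 0 0 1]
det M = 1; M⁻¹ = [7/25 -24/25 0 -1; -288/325 -84/325 -5/13 -12/13; 24/65 7/65 -12/13 5/13; 0 0 0 1]
M⁻¹ · (-6169/1300, -873/325, 33/13)ᵀ = (1/4, 3, -4)ᵀ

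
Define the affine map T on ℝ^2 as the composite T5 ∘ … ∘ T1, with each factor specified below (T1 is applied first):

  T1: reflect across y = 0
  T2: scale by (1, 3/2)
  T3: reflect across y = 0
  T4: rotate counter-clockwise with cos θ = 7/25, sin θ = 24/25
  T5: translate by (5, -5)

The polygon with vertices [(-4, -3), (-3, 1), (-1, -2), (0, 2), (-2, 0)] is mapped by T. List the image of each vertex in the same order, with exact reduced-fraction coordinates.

T1 reflect across y = 0: (-4, -3) → (-4, 3); (-3, 1) → (-3, -1); (-1, -2) → (-1, 2); (0, 2) → (0, -2); (-2, 0) → (-2, 0)
T2 scale by (1, 3/2): (-4, 3) → (-4, 9/2); (-3, -1) → (-3, -3/2); (-1, 2) → (-1, 3); (0, -2) → (0, -3); (-2, 0) → (-2, 0)
T3 reflect across y = 0: (-4, 9/2) → (-4, -9/2); (-3, -3/2) → (-3, 3/2); (-1, 3) → (-1, -3); (0, -3) → (0, 3); (-2, 0) → (-2, 0)
T4 rotate counter-clockwise with cos θ = 7/25, sin θ = 24/25: (-4, -9/2) → (16/5, -51/10); (-3, 3/2) → (-57/25, -123/50); (-1, -3) → (13/5, -9/5); (0, 3) → (-72/25, 21/25); (-2, 0) → (-14/25, -48/25)
T5 translate by (5, -5): (16/5, -51/10) → (41/5, -101/10); (-57/25, -123/50) → (68/25, -373/50); (13/5, -9/5) → (38/5, -34/5); (-72/25, 21/25) → (53/25, -104/25); (-14/25, -48/25) → (111/25, -173/25)

image vertices: (41/5, -101/10), (68/25, -373/50), (38/5, -34/5), (53/25, -104/25), (111/25, -173/25)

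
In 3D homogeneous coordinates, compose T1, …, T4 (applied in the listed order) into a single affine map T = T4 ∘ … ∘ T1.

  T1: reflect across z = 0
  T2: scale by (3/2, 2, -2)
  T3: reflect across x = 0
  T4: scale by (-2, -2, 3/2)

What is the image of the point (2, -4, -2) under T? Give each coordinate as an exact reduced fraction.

T1 reflect across z = 0: (2, -4, -2) → (2, -4, 2)
T2 scale by (3/2, 2, -2): (2, -4, 2) → (3, -8, -4)
T3 reflect across x = 0: (3, -8, -4) → (-3, -8, -4)
T4 scale by (-2, -2, 3/2): (-3, -8, -4) → (6, 16, -6)

T(p) = (6, 16, -6)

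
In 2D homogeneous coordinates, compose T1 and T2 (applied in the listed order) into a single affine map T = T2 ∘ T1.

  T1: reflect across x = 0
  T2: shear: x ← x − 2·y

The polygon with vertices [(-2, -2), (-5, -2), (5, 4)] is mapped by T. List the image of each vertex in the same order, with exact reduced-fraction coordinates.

T1 reflect across x = 0: (-2, -2) → (2, -2); (-5, -2) → (5, -2); (5, 4) → (-5, 4)
T2 shear: x ← x − 2·y: (2, -2) → (6, -2); (5, -2) → (9, -2); (-5, 4) → (-13, 4)

image vertices: (6, -2), (9, -2), (-13, 4)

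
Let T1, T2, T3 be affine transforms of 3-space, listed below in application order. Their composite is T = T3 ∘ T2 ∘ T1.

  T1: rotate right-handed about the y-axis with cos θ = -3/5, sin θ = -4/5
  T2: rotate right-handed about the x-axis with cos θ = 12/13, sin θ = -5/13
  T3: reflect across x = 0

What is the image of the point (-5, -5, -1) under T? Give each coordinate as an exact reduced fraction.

T1 rotate right-handed about the y-axis with cos θ = -3/5, sin θ = -4/5: (-5, -5, -1) → (19/5, -5, -17/5)
T2 rotate right-handed about the x-axis with cos θ = 12/13, sin θ = -5/13: (19/5, -5, -17/5) → (19/5, -77/13, -79/65)
T3 reflect across x = 0: (19/5, -77/13, -79/65) → (-19/5, -77/13, -79/65)

T(p) = (-19/5, -77/13, -79/65)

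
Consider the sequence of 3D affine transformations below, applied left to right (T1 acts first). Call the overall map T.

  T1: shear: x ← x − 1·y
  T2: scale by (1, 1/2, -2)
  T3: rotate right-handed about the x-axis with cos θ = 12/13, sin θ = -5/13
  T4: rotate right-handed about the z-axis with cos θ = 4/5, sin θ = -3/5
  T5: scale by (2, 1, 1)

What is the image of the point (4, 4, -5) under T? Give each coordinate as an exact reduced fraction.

T(p) = (444/65, 296/65, 110/13)

T1 shear: x ← x − 1·y: (4, 4, -5) → (0, 4, -5)
T2 scale by (1, 1/2, -2): (0, 4, -5) → (0, 2, 10)
T3 rotate right-handed about the x-axis with cos θ = 12/13, sin θ = -5/13: (0, 2, 10) → (0, 74/13, 110/13)
T4 rotate right-handed about the z-axis with cos θ = 4/5, sin θ = -3/5: (0, 74/13, 110/13) → (222/65, 296/65, 110/13)
T5 scale by (2, 1, 1): (222/65, 296/65, 110/13) → (444/65, 296/65, 110/13)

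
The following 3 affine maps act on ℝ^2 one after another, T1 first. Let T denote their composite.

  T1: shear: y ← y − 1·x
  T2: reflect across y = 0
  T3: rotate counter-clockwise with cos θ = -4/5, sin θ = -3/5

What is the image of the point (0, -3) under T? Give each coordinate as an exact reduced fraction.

T(p) = (9/5, -12/5)

T1 shear: y ← y − 1·x: (0, -3) → (0, -3)
T2 reflect across y = 0: (0, -3) → (0, 3)
T3 rotate counter-clockwise with cos θ = -4/5, sin θ = -3/5: (0, 3) → (9/5, -12/5)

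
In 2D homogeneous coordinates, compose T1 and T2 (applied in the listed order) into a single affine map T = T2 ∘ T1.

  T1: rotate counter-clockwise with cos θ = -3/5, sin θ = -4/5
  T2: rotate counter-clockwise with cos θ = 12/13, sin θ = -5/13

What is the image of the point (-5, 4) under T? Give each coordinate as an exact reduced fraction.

T1 rotate counter-clockwise with cos θ = -3/5, sin θ = -4/5: (-5, 4) → (31/5, 8/5)
T2 rotate counter-clockwise with cos θ = 12/13, sin θ = -5/13: (31/5, 8/5) → (412/65, -59/65)

T(p) = (412/65, -59/65)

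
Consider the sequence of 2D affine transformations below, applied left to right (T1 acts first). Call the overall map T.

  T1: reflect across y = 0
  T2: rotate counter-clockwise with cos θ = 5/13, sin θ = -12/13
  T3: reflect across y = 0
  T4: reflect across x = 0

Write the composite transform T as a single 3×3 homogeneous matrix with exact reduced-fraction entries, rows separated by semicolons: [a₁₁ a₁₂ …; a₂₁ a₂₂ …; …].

T = [-5/13 12/13 0; 12/13 5/13 0; 0 0 1]

T1 = [1 0 0; 0 -1 0; 0 0 1]
T2·T1 = [5/13 -12/13 0; -12/13 -5/13 0; 0 0 1]
T3·…·T1 = [5/13 -12/13 0; 12/13 5/13 0; 0 0 1]
T4·…·T1 = [-5/13 12/13 0; 12/13 5/13 0; 0 0 1]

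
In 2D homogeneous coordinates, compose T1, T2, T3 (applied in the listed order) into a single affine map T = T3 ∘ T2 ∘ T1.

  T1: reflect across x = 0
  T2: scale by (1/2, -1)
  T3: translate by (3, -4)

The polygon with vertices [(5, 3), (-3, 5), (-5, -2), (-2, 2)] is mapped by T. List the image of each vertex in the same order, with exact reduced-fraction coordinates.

image vertices: (1/2, -7), (9/2, -9), (11/2, -2), (4, -6)

T1 reflect across x = 0: (5, 3) → (-5, 3); (-3, 5) → (3, 5); (-5, -2) → (5, -2); (-2, 2) → (2, 2)
T2 scale by (1/2, -1): (-5, 3) → (-5/2, -3); (3, 5) → (3/2, -5); (5, -2) → (5/2, 2); (2, 2) → (1, -2)
T3 translate by (3, -4): (-5/2, -3) → (1/2, -7); (3/2, -5) → (9/2, -9); (5/2, 2) → (11/2, -2); (1, -2) → (4, -6)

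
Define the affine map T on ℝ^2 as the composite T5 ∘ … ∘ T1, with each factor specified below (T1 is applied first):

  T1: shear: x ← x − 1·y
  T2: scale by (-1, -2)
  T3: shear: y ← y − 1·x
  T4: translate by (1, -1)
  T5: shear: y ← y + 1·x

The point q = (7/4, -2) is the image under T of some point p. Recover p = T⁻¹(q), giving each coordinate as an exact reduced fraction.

T1 = [1 -1 0; 0 1 0; 0 0 1]
T2·T1 = [-1 1 0; 0 -2 0; 0 0 1]
T3·…·T1 = [-1 1 0; 1 -3 0; 0 0 1]
T4·…·T1 = [-1 1 1; 1 -3 -1; 0 0 1]
T5·…·T1 = [-1 1 1; 0 -2 0; 0 0 1]
det M = 2; M⁻¹ = [-1 -1/2 1; 0 -1/2 0; 0 0 1]
M⁻¹ · (7/4, -2)ᵀ = (1/4, 1)ᵀ

p = (1/4, 1)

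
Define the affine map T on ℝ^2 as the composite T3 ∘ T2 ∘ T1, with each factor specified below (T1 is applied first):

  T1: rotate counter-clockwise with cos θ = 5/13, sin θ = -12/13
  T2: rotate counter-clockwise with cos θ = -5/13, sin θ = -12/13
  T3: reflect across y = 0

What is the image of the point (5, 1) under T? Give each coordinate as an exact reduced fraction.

T1 rotate counter-clockwise with cos θ = 5/13, sin θ = -12/13: (5, 1) → (37/13, -55/13)
T2 rotate counter-clockwise with cos θ = -5/13, sin θ = -12/13: (37/13, -55/13) → (-5, -1)
T3 reflect across y = 0: (-5, -1) → (-5, 1)

T(p) = (-5, 1)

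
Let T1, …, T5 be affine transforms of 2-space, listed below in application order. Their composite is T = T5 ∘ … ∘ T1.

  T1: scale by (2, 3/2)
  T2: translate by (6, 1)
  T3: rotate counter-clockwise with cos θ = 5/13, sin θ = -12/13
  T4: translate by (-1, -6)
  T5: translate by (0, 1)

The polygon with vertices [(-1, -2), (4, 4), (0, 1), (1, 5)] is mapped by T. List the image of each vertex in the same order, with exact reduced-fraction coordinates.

T1 scale by (2, 3/2): (-1, -2) → (-2, -3); (4, 4) → (8, 6); (0, 1) → (0, 3/2); (1, 5) → (2, 15/2)
T2 translate by (6, 1): (-2, -3) → (4, -2); (8, 6) → (14, 7); (0, 3/2) → (6, 5/2); (2, 15/2) → (8, 17/2)
T3 rotate counter-clockwise with cos θ = 5/13, sin θ = -12/13: (4, -2) → (-4/13, -58/13); (14, 7) → (154/13, -133/13); (6, 5/2) → (60/13, -119/26); (8, 17/2) → (142/13, -107/26)
T4 translate by (-1, -6): (-4/13, -58/13) → (-17/13, -136/13); (154/13, -133/13) → (141/13, -211/13); (60/13, -119/26) → (47/13, -275/26); (142/13, -107/26) → (129/13, -263/26)
T5 translate by (0, 1): (-17/13, -136/13) → (-17/13, -123/13); (141/13, -211/13) → (141/13, -198/13); (47/13, -275/26) → (47/13, -249/26); (129/13, -263/26) → (129/13, -237/26)

image vertices: (-17/13, -123/13), (141/13, -198/13), (47/13, -249/26), (129/13, -237/26)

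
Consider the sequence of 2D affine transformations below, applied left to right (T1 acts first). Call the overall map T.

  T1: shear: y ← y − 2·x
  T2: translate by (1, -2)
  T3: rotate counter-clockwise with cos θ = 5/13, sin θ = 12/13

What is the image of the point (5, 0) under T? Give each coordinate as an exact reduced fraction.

T1 shear: y ← y − 2·x: (5, 0) → (5, -10)
T2 translate by (1, -2): (5, -10) → (6, -12)
T3 rotate counter-clockwise with cos θ = 5/13, sin θ = 12/13: (6, -12) → (174/13, 12/13)

T(p) = (174/13, 12/13)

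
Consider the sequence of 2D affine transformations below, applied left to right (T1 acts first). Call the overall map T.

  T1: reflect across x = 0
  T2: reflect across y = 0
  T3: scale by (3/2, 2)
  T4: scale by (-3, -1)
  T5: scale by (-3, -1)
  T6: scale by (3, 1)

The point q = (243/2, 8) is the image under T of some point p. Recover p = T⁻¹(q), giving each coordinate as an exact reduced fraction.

p = (-3, -4)

T1 = [-1 0 0; 0 1 0; 0 0 1]
T2·T1 = [-1 0 0; 0 -1 0; 0 0 1]
T3·…·T1 = [-3/2 0 0; 0 -2 0; 0 0 1]
T4·…·T1 = [9/2 0 0; 0 2 0; 0 0 1]
T5·…·T1 = [-27/2 0 0; 0 -2 0; 0 0 1]
T6·…·T1 = [-81/2 0 0; 0 -2 0; 0 0 1]
det M = 81; M⁻¹ = [-2/81 0 0; 0 -1/2 0; 0 0 1]
M⁻¹ · (243/2, 8)ᵀ = (-3, -4)ᵀ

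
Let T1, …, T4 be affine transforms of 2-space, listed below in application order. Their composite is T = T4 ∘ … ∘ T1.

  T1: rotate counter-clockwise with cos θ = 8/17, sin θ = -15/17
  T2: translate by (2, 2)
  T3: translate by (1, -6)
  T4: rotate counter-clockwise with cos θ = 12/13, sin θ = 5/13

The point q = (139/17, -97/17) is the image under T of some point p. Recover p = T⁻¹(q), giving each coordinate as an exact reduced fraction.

T1 = [8/17 15/17 0; -15/17 8/17 0; 0 0 1]
T2·T1 = [8/17 15/17 2; -15/17 8/17 2; 0 0 1]
T3·…·T1 = [8/17 15/17 3; -15/17 8/17 -4; 0 0 1]
T4·…·T1 = [171/221 140/221 56/13; -140/221 171/221 -33/13; 0 0 1]
det M = 1; M⁻¹ = [171/221 -140/221 -84/17; 140/221 171/221 -13/17; 0 0 1]
M⁻¹ · (139/17, -97/17)ᵀ = (5, 0)ᵀ

p = (5, 0)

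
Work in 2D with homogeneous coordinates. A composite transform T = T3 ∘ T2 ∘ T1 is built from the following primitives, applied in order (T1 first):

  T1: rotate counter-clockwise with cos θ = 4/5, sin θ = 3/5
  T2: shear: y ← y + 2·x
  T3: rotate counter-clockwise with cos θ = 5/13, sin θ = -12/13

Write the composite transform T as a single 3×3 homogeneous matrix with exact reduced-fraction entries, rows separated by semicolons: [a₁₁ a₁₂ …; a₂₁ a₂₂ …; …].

T1 = [4/5 -3/5 0; 3/5 4/5 0; 0 0 1]
T2·T1 = [4/5 -3/5 0; 11/5 -2/5 0; 0 0 1]
T3·…·T1 = [152/65 -3/5 0; 7/65 2/5 0; 0 0 1]

T = [152/65 -3/5 0; 7/65 2/5 0; 0 0 1]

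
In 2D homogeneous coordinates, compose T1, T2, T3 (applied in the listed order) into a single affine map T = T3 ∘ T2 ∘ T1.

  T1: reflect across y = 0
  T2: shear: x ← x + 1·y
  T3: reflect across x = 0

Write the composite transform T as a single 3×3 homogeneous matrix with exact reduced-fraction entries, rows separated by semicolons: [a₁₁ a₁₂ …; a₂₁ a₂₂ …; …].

T1 = [1 0 0; 0 -1 0; 0 0 1]
T2·T1 = [1 -1 0; 0 -1 0; 0 0 1]
T3·…·T1 = [-1 1 0; 0 -1 0; 0 0 1]

T = [-1 1 0; 0 -1 0; 0 0 1]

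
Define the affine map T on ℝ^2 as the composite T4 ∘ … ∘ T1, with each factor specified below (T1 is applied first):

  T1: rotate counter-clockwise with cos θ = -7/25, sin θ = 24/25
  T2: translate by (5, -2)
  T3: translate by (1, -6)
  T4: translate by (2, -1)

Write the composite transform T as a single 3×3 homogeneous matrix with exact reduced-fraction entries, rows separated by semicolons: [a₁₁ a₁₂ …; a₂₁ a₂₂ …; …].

T1 = [-7/25 -24/25 0; 24/25 -7/25 0; 0 0 1]
T2·T1 = [-7/25 -24/25 5; 24/25 -7/25 -2; 0 0 1]
T3·…·T1 = [-7/25 -24/25 6; 24/25 -7/25 -8; 0 0 1]
T4·…·T1 = [-7/25 -24/25 8; 24/25 -7/25 -9; 0 0 1]

T = [-7/25 -24/25 8; 24/25 -7/25 -9; 0 0 1]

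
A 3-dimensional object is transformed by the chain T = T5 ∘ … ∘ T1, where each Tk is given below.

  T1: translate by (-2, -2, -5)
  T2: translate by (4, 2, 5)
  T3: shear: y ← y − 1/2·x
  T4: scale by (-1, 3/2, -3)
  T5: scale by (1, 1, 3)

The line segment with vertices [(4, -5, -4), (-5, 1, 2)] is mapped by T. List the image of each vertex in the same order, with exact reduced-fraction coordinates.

T1 translate by (-2, -2, -5): (4, -5, -4) → (2, -7, -9); (-5, 1, 2) → (-7, -1, -3)
T2 translate by (4, 2, 5): (2, -7, -9) → (6, -5, -4); (-7, -1, -3) → (-3, 1, 2)
T3 shear: y ← y − 1/2·x: (6, -5, -4) → (6, -8, -4); (-3, 1, 2) → (-3, 5/2, 2)
T4 scale by (-1, 3/2, -3): (6, -8, -4) → (-6, -12, 12); (-3, 5/2, 2) → (3, 15/4, -6)
T5 scale by (1, 1, 3): (-6, -12, 12) → (-6, -12, 36); (3, 15/4, -6) → (3, 15/4, -18)

image vertices: (-6, -12, 36), (3, 15/4, -18)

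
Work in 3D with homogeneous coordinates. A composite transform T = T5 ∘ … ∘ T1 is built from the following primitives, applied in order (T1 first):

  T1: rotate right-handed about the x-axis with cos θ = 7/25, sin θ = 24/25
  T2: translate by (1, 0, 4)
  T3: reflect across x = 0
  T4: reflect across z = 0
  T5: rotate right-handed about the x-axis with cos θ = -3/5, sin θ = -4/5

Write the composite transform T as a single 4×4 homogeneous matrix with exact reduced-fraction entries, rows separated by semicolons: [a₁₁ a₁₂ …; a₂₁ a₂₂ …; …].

T1 = [1 0 0 0; 0 7/25 -24/25 0; 0 24/25 7/25 0; 0 0 0 1]
T2·T1 = [1 0 0 1; 0 7/25 -24/25 0; 0 24/25 7/25 4; 0 0 0 1]
T3·…·T1 = [-1 0 0 -1; 0 7/25 -24/25 0; 0 24/25 7/25 4; 0 0 0 1]
T4·…·T1 = [-1 0 0 -1; 0 7/25 -24/25 0; 0 -24/25 -7/25 -4; 0 0 0 1]
T5·…·T1 = [-1 0 0 -1; 0 -117/125 44/125 -16/5; 0 44/125 117/125 12/5; 0 0 0 1]

T = [-1 0 0 -1; 0 -117/125 44/125 -16/5; 0 44/125 117/125 12/5; 0 0 0 1]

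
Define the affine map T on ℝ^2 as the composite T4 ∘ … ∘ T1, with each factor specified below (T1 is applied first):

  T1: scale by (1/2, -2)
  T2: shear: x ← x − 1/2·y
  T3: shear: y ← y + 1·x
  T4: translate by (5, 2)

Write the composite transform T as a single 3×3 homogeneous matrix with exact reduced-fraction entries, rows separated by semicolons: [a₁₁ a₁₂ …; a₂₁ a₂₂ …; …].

T1 = [1/2 0 0; 0 -2 0; 0 0 1]
T2·T1 = [1/2 1 0; 0 -2 0; 0 0 1]
T3·…·T1 = [1/2 1 0; 1/2 -1 0; 0 0 1]
T4·…·T1 = [1/2 1 5; 1/2 -1 2; 0 0 1]

T = [1/2 1 5; 1/2 -1 2; 0 0 1]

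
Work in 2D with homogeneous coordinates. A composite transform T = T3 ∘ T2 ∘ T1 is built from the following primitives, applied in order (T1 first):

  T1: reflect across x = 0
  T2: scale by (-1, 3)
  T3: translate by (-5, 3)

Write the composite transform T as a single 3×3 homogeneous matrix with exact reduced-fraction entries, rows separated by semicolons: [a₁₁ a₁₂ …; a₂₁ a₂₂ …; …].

T1 = [-1 0 0; 0 1 0; 0 0 1]
T2·T1 = [1 0 0; 0 3 0; 0 0 1]
T3·…·T1 = [1 0 -5; 0 3 3; 0 0 1]

T = [1 0 -5; 0 3 3; 0 0 1]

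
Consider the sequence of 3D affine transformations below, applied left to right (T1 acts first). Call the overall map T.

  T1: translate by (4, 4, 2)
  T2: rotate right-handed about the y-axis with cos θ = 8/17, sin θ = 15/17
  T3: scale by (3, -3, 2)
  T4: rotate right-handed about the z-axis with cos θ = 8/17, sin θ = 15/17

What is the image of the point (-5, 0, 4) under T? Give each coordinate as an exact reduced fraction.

T(p) = (5028/289, 2058/289, 126/17)

T1 translate by (4, 4, 2): (-5, 0, 4) → (-1, 4, 6)
T2 rotate right-handed about the y-axis with cos θ = 8/17, sin θ = 15/17: (-1, 4, 6) → (82/17, 4, 63/17)
T3 scale by (3, -3, 2): (82/17, 4, 63/17) → (246/17, -12, 126/17)
T4 rotate right-handed about the z-axis with cos θ = 8/17, sin θ = 15/17: (246/17, -12, 126/17) → (5028/289, 2058/289, 126/17)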